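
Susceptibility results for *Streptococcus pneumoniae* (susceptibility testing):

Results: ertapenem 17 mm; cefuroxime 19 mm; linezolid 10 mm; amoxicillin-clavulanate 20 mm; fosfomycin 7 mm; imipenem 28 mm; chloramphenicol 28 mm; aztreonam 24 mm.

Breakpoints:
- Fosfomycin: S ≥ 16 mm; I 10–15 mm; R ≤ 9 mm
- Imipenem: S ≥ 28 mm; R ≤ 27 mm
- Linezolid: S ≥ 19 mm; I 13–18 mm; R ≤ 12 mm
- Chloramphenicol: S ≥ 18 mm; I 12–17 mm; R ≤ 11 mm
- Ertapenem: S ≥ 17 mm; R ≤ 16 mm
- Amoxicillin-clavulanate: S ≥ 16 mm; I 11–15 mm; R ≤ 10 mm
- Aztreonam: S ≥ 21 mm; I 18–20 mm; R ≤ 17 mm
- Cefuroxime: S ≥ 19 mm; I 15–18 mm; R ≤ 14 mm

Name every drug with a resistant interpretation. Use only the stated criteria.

linezolid, fosfomycin

Ertapenem 17 mm: ≥ 17 mm → susceptible
Cefuroxime (19 mm) ≥ 19 mm — Susceptible
Linezolid: 10 mm is ≤ 12 mm ⇒ Resistant
Amoxicillin-clavulanate: 20 mm is ≥ 16 mm ⇒ susceptible
Fosfomycin: 7 mm is ≤ 9 mm — resistant
Imipenem (28 mm) ≥ 28 mm ⇒ Susceptible
Chloramphenicol: 28 mm is ≥ 18 mm ⇒ S
Aztreonam 24 mm: ≥ 21 mm ⇒ susceptible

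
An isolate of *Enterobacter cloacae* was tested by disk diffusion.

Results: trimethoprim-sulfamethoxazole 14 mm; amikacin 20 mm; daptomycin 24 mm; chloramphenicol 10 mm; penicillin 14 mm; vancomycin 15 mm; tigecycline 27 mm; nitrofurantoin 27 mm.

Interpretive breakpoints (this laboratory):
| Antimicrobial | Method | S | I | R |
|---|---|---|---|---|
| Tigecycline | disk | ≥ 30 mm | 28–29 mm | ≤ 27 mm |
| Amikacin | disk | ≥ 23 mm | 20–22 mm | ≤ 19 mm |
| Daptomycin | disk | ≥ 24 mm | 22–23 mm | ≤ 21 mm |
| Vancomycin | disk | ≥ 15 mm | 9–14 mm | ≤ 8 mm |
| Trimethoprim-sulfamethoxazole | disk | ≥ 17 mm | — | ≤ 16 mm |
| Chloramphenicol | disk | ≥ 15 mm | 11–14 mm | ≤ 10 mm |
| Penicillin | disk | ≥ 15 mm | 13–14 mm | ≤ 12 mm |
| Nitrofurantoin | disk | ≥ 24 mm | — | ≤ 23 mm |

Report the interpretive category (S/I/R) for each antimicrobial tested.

Trimethoprim-sulfamethoxazole (14 mm) ≤ 16 mm ⇒ R
Amikacin 20 mm: in 20–22 mm — I
Daptomycin (24 mm) ≥ 24 mm → susceptible
Chloramphenicol (10 mm) ≤ 10 mm ⇒ resistant
Penicillin: 14 mm is in 13–14 mm — Intermediate
Vancomycin (15 mm) ≥ 15 mm ⇒ susceptible
Tigecycline 27 mm: ≤ 27 mm → resistant
Nitrofurantoin: 27 mm is ≥ 24 mm — susceptible

R, I, S, R, I, S, R, S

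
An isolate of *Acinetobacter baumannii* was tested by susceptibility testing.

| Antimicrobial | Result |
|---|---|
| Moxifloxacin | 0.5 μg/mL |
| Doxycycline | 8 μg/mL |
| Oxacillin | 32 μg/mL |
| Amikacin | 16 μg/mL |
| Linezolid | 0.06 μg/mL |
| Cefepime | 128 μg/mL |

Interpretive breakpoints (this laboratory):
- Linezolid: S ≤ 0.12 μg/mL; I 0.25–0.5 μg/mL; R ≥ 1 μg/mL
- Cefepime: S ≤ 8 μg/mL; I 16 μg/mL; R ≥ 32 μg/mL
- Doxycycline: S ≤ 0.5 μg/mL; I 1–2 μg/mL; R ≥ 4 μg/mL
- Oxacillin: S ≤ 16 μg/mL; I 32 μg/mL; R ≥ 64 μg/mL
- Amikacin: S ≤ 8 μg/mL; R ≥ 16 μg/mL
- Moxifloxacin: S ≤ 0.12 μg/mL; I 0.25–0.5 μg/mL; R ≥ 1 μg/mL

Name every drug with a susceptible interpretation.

Moxifloxacin: 0.5 μg/mL is in 0.25–0.5 μg/mL → Intermediate
Doxycycline 8 μg/mL: ≥ 4 μg/mL ⇒ resistant
Oxacillin 32 μg/mL: = 32 μg/mL ⇒ intermediate
Amikacin: 16 μg/mL is ≥ 16 μg/mL → R
Linezolid: 0.06 μg/mL is ≤ 0.12 μg/mL → Susceptible
Cefepime 128 μg/mL: ≥ 32 μg/mL ⇒ R

linezolid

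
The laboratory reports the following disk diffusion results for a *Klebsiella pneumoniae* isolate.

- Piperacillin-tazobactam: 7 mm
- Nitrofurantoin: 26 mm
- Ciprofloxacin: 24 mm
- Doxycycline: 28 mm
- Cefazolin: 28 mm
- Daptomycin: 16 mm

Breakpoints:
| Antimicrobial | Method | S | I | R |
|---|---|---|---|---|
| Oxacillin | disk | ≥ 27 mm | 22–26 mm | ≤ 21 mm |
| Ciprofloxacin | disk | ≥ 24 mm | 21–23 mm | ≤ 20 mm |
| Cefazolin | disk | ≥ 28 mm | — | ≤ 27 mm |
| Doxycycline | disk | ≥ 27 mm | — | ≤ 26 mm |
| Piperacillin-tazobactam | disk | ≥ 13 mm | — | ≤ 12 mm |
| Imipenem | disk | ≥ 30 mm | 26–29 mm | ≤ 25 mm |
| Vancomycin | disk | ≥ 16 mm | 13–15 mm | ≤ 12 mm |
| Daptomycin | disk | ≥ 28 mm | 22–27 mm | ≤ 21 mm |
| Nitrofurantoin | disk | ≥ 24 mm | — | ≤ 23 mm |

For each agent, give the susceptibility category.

R, S, S, S, S, R

Piperacillin-tazobactam (7 mm) ≤ 12 mm ⇒ Resistant
Nitrofurantoin (26 mm) ≥ 24 mm — Susceptible
Ciprofloxacin: 24 mm is ≥ 24 mm → susceptible
Doxycycline 28 mm: ≥ 27 mm ⇒ Susceptible
Cefazolin: 28 mm is ≥ 28 mm — susceptible
Daptomycin 16 mm: ≤ 21 mm → resistant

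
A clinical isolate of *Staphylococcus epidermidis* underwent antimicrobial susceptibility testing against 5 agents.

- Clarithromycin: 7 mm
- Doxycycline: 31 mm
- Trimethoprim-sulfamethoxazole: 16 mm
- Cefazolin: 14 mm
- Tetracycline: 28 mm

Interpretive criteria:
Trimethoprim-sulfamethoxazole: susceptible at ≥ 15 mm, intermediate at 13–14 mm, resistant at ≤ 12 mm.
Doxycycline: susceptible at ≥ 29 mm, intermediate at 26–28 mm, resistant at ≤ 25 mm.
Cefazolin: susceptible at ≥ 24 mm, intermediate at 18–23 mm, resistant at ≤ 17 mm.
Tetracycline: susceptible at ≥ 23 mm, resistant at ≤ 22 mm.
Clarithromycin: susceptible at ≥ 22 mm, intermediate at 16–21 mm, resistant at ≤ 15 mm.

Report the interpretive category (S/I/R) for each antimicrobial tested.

R, S, S, R, S

Clarithromycin: 7 mm is ≤ 15 mm — resistant
Doxycycline (31 mm) ≥ 29 mm → Susceptible
Trimethoprim-sulfamethoxazole: 16 mm is ≥ 15 mm ⇒ Susceptible
Cefazolin 14 mm: ≤ 17 mm — Resistant
Tetracycline (28 mm) ≥ 23 mm — S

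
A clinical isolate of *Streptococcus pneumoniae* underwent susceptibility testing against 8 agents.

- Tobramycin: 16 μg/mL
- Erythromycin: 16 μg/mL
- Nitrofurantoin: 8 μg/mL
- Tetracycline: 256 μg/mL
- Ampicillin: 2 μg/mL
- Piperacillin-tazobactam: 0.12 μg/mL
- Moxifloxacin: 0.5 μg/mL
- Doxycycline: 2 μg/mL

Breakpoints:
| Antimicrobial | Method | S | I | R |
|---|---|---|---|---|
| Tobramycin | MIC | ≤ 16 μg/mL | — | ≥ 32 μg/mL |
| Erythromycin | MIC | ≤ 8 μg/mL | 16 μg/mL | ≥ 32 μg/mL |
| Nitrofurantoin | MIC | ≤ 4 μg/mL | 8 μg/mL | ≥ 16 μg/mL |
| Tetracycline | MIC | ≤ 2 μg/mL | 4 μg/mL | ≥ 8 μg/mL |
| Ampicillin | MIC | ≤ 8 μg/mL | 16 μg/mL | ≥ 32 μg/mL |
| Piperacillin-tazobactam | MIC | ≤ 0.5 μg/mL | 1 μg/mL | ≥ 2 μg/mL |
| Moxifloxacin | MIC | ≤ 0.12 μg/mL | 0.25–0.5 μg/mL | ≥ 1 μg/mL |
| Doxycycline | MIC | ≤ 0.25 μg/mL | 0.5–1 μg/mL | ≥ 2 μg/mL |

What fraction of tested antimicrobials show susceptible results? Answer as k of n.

3 of 8

Tobramycin (16 μg/mL) ≤ 16 μg/mL ⇒ susceptible
Erythromycin 16 μg/mL: = 16 μg/mL ⇒ Intermediate
Nitrofurantoin (8 μg/mL) = 8 μg/mL → Intermediate
Tetracycline (256 μg/mL) ≥ 8 μg/mL ⇒ resistant
Ampicillin 2 μg/mL: ≤ 8 μg/mL — susceptible
Piperacillin-tazobactam (0.12 μg/mL) ≤ 0.5 μg/mL → susceptible
Moxifloxacin: 0.5 μg/mL is in 0.25–0.5 μg/mL → I
Doxycycline 2 μg/mL: ≥ 2 μg/mL ⇒ R
Susceptible: 3/8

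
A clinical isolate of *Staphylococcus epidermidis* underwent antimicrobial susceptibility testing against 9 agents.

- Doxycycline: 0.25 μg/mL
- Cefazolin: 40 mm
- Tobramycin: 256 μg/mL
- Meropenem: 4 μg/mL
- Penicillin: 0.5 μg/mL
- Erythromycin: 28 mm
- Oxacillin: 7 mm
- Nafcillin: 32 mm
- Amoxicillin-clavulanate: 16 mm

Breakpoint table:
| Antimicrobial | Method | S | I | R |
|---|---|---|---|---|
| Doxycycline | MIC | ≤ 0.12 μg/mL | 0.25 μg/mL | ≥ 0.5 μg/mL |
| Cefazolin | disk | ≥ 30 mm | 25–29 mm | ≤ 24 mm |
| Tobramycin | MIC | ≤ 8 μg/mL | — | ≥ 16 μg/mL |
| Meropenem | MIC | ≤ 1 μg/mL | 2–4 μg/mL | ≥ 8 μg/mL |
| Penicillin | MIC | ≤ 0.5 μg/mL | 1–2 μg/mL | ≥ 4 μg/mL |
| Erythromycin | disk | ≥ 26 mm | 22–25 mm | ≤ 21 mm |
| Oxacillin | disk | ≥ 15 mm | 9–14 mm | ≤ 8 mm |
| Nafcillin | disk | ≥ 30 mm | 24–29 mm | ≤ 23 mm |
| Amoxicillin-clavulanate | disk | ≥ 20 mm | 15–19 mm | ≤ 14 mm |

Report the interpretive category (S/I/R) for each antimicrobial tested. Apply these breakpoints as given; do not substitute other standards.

I, S, R, I, S, S, R, S, I

Doxycycline (0.25 μg/mL) = 0.25 μg/mL ⇒ I
Cefazolin (40 mm) ≥ 30 mm — Susceptible
Tobramycin (256 μg/mL) ≥ 16 μg/mL ⇒ Resistant
Meropenem (4 μg/mL) in 2–4 μg/mL ⇒ intermediate
Penicillin: 0.5 μg/mL is ≤ 0.5 μg/mL → S
Erythromycin 28 mm: ≥ 26 mm ⇒ S
Oxacillin 7 mm: ≤ 8 mm ⇒ R
Nafcillin 32 mm: ≥ 30 mm ⇒ susceptible
Amoxicillin-clavulanate (16 mm) in 15–19 mm ⇒ I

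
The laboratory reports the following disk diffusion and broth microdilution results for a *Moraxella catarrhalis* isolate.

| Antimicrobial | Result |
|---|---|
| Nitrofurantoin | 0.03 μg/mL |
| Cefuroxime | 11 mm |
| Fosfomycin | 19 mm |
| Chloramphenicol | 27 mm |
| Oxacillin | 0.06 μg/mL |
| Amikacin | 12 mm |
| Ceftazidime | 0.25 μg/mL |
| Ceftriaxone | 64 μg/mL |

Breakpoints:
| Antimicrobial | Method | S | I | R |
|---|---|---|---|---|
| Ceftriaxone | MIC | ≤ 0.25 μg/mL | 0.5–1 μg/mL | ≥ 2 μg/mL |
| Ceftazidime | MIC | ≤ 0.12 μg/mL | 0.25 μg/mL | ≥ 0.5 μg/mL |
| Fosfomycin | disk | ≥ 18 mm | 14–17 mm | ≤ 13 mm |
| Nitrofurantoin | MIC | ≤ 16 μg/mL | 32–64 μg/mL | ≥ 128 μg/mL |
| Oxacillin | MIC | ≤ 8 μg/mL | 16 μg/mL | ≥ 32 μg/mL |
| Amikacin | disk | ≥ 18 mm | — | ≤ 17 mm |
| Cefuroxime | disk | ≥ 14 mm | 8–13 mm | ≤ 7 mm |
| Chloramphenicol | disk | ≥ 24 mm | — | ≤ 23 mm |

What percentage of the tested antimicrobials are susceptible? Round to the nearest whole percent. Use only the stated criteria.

Nitrofurantoin 0.03 μg/mL: ≤ 16 μg/mL — S
Cefuroxime: 11 mm is in 8–13 mm — Intermediate
Fosfomycin 19 mm: ≥ 18 mm ⇒ Susceptible
Chloramphenicol 27 mm: ≥ 24 mm — susceptible
Oxacillin (0.06 μg/mL) ≤ 8 μg/mL → Susceptible
Amikacin: 12 mm is ≤ 17 mm ⇒ Resistant
Ceftazidime 0.25 μg/mL: = 0.25 μg/mL → Intermediate
Ceftriaxone (64 μg/mL) ≥ 2 μg/mL ⇒ resistant
Susceptible: 4/8

50%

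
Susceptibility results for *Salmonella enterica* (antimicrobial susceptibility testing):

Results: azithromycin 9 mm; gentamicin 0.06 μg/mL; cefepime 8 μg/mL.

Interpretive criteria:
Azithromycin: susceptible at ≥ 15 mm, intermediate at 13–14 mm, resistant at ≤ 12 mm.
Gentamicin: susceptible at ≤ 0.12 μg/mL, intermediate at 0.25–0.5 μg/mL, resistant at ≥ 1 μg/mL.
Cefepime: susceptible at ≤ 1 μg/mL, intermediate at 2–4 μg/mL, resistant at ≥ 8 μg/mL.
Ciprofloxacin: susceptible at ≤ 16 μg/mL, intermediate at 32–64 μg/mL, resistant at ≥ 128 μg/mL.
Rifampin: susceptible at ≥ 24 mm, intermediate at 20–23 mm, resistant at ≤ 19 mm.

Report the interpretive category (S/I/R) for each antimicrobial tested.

R, S, R

Azithromycin (9 mm) ≤ 12 mm — R
Gentamicin (0.06 μg/mL) ≤ 0.12 μg/mL ⇒ susceptible
Cefepime 8 μg/mL: ≥ 8 μg/mL — Resistant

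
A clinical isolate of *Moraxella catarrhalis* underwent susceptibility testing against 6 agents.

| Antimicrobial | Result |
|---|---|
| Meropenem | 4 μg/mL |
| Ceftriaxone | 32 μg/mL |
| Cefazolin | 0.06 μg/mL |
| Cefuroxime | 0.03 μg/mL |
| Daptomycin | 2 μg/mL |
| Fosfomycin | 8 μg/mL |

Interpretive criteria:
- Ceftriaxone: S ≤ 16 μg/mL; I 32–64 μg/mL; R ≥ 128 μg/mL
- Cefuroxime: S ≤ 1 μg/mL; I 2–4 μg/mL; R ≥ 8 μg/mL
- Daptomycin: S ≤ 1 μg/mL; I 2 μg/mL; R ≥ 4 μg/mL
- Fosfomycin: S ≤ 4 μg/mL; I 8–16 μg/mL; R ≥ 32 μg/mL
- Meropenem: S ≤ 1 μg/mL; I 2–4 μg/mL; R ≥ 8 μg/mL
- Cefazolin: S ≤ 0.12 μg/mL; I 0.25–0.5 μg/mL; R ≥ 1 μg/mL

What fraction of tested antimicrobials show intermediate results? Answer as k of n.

4 of 6

Meropenem 4 μg/mL: in 2–4 μg/mL ⇒ Intermediate
Ceftriaxone: 32 μg/mL is in 32–64 μg/mL — I
Cefazolin 0.06 μg/mL: ≤ 0.12 μg/mL → S
Cefuroxime: 0.03 μg/mL is ≤ 1 μg/mL ⇒ susceptible
Daptomycin (2 μg/mL) = 2 μg/mL ⇒ Intermediate
Fosfomycin (8 μg/mL) in 8–16 μg/mL — intermediate
Intermediate: 4/6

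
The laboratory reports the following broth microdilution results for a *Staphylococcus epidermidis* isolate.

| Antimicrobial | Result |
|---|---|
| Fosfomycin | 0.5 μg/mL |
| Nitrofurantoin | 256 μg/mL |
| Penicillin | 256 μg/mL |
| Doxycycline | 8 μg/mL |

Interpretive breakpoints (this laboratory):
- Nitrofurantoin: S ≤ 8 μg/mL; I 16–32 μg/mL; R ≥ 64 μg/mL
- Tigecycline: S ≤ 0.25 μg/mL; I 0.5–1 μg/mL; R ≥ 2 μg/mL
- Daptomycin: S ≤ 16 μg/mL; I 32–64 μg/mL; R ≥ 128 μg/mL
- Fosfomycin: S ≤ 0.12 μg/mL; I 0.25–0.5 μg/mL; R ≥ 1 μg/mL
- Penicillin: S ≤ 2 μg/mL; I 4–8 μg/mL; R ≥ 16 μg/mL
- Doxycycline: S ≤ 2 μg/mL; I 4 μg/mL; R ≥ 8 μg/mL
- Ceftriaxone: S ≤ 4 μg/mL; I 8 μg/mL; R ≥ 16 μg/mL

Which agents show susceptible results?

none

Fosfomycin 0.5 μg/mL: in 0.25–0.5 μg/mL → Intermediate
Nitrofurantoin 256 μg/mL: ≥ 64 μg/mL ⇒ resistant
Penicillin: 256 μg/mL is ≥ 16 μg/mL — R
Doxycycline: 8 μg/mL is ≥ 8 μg/mL → resistant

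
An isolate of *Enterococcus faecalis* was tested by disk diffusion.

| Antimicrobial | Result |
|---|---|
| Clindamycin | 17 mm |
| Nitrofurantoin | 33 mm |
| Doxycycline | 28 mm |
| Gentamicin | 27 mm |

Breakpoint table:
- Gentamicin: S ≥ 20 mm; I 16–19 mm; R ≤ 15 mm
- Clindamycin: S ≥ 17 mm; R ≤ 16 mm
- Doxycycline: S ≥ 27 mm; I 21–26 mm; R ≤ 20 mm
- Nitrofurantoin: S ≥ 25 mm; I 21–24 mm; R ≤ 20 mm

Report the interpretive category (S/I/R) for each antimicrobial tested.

Clindamycin (17 mm) ≥ 17 mm — Susceptible
Nitrofurantoin (33 mm) ≥ 25 mm ⇒ S
Doxycycline 28 mm: ≥ 27 mm — Susceptible
Gentamicin 27 mm: ≥ 20 mm ⇒ S

S, S, S, S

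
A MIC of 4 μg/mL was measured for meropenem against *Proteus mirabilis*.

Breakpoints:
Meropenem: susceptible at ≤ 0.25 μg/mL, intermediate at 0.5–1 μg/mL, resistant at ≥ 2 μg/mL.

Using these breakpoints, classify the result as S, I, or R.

R

Meropenem 4 μg/mL: ≥ 2 μg/mL ⇒ Resistant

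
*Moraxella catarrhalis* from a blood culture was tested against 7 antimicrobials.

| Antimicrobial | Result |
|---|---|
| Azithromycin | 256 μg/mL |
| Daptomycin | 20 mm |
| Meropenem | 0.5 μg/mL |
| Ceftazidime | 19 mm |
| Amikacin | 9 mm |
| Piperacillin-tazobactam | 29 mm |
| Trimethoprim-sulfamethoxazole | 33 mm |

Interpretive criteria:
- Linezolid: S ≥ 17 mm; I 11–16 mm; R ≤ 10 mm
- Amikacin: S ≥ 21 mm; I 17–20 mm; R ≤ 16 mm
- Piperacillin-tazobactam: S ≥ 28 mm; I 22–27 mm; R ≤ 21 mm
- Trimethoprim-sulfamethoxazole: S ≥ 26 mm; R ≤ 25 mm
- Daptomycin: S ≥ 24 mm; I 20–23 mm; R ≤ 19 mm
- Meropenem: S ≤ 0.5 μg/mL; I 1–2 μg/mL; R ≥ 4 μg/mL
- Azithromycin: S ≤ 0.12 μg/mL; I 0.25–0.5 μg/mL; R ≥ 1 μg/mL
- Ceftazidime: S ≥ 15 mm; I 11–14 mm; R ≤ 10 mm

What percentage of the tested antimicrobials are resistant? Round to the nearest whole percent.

29%

Azithromycin 256 μg/mL: ≥ 1 μg/mL → Resistant
Daptomycin (20 mm) in 20–23 mm ⇒ I
Meropenem: 0.5 μg/mL is ≤ 0.5 μg/mL ⇒ Susceptible
Ceftazidime (19 mm) ≥ 15 mm — susceptible
Amikacin: 9 mm is ≤ 16 mm → R
Piperacillin-tazobactam (29 mm) ≥ 28 mm → susceptible
Trimethoprim-sulfamethoxazole: 33 mm is ≥ 26 mm ⇒ S
Resistant: 2/7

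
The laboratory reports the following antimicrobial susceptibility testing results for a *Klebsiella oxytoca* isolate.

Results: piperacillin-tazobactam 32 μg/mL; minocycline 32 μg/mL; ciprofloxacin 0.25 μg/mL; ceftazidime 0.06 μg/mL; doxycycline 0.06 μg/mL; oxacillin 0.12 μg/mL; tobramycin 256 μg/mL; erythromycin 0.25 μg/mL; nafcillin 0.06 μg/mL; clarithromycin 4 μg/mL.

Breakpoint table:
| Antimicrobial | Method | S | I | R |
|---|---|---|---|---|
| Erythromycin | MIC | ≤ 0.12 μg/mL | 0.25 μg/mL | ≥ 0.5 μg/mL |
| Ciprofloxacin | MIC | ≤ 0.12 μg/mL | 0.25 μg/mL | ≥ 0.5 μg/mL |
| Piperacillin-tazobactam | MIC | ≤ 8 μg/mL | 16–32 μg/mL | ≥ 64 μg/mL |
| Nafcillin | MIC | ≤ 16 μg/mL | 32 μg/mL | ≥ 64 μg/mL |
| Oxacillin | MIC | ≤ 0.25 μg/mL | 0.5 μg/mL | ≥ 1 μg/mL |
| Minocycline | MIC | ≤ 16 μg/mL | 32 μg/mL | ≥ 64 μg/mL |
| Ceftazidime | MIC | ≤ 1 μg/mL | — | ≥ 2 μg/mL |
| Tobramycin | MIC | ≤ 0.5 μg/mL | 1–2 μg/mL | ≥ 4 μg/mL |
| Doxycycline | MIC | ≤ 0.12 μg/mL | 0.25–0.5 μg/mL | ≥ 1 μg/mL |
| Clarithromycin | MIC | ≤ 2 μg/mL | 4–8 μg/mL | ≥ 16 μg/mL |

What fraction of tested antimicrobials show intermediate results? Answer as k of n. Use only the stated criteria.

5 of 10

Piperacillin-tazobactam 32 μg/mL: in 16–32 μg/mL — intermediate
Minocycline: 32 μg/mL is = 32 μg/mL ⇒ I
Ciprofloxacin: 0.25 μg/mL is = 0.25 μg/mL ⇒ I
Ceftazidime (0.06 μg/mL) ≤ 1 μg/mL — S
Doxycycline (0.06 μg/mL) ≤ 0.12 μg/mL ⇒ S
Oxacillin 0.12 μg/mL: ≤ 0.25 μg/mL → Susceptible
Tobramycin (256 μg/mL) ≥ 4 μg/mL — Resistant
Erythromycin: 0.25 μg/mL is = 0.25 μg/mL ⇒ intermediate
Nafcillin: 0.06 μg/mL is ≤ 16 μg/mL ⇒ Susceptible
Clarithromycin: 4 μg/mL is in 4–8 μg/mL → I
Intermediate: 5/10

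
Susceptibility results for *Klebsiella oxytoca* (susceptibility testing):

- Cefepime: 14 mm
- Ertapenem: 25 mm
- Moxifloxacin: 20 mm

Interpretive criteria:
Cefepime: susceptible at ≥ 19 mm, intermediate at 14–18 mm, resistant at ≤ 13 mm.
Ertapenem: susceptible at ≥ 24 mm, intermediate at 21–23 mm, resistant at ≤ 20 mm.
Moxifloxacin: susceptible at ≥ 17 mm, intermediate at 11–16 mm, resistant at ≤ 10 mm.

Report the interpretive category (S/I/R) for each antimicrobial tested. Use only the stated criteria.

Cefepime (14 mm) in 14–18 mm ⇒ intermediate
Ertapenem (25 mm) ≥ 24 mm — susceptible
Moxifloxacin 20 mm: ≥ 17 mm ⇒ S

I, S, S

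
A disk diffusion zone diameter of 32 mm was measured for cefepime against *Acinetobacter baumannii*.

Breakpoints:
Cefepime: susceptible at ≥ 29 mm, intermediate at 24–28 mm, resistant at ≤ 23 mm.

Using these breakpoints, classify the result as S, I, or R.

Cefepime (32 mm) ≥ 29 mm → S

S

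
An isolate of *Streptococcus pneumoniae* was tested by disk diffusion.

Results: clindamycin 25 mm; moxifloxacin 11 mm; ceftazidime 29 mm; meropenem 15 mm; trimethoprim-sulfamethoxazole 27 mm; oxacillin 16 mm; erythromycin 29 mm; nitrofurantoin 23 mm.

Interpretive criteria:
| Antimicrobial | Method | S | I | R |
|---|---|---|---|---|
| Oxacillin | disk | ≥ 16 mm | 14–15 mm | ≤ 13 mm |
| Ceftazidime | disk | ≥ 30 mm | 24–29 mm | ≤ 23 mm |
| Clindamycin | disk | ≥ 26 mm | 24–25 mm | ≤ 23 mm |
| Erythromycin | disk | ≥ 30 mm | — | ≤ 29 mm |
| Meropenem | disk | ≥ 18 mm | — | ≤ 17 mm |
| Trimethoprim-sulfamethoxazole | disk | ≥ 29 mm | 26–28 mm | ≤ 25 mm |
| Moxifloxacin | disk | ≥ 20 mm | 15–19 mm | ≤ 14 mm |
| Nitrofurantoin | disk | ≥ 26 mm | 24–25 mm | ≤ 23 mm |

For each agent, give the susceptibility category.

Clindamycin (25 mm) in 24–25 mm → Intermediate
Moxifloxacin (11 mm) ≤ 14 mm — resistant
Ceftazidime 29 mm: in 24–29 mm — I
Meropenem (15 mm) ≤ 17 mm — resistant
Trimethoprim-sulfamethoxazole 27 mm: in 26–28 mm → I
Oxacillin (16 mm) ≥ 16 mm → susceptible
Erythromycin: 29 mm is ≤ 29 mm ⇒ Resistant
Nitrofurantoin (23 mm) ≤ 23 mm ⇒ Resistant

I, R, I, R, I, S, R, R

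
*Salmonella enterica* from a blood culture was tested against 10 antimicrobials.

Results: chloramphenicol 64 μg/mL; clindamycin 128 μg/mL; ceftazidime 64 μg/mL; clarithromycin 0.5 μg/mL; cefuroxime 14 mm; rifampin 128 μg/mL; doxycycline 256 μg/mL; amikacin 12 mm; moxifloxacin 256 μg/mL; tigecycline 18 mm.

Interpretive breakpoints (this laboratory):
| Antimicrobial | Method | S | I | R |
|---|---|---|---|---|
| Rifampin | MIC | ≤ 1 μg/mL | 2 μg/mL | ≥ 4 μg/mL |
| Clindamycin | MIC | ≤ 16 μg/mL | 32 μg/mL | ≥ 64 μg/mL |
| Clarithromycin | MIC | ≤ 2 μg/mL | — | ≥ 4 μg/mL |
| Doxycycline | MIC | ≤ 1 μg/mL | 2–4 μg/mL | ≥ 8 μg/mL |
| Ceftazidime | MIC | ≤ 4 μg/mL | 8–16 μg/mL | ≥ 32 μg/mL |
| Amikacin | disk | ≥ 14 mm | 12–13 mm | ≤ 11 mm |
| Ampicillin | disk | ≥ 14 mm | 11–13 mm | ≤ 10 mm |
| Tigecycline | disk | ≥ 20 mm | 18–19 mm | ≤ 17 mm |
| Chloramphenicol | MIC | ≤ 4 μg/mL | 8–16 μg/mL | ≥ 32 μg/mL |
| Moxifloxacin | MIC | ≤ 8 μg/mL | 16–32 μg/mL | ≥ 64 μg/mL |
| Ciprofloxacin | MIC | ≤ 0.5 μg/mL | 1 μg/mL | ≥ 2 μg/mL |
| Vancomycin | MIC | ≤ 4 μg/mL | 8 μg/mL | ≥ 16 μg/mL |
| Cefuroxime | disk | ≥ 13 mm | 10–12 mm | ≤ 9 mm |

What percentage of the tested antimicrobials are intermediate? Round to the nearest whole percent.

20%

Chloramphenicol 64 μg/mL: ≥ 32 μg/mL → resistant
Clindamycin (128 μg/mL) ≥ 64 μg/mL ⇒ Resistant
Ceftazidime: 64 μg/mL is ≥ 32 μg/mL — Resistant
Clarithromycin 0.5 μg/mL: ≤ 2 μg/mL → susceptible
Cefuroxime (14 mm) ≥ 13 mm ⇒ S
Rifampin (128 μg/mL) ≥ 4 μg/mL → resistant
Doxycycline (256 μg/mL) ≥ 8 μg/mL ⇒ resistant
Amikacin (12 mm) in 12–13 mm → intermediate
Moxifloxacin 256 μg/mL: ≥ 64 μg/mL ⇒ resistant
Tigecycline: 18 mm is in 18–19 mm — I
Intermediate: 2/10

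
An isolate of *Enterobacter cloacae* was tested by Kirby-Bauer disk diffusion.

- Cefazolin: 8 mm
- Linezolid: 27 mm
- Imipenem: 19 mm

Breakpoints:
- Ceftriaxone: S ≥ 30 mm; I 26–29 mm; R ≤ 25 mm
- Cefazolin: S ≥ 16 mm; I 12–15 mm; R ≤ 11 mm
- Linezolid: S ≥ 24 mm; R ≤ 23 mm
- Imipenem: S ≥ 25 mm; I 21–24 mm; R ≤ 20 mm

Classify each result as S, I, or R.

R, S, R

Cefazolin 8 mm: ≤ 11 mm ⇒ resistant
Linezolid: 27 mm is ≥ 24 mm ⇒ S
Imipenem 19 mm: ≤ 20 mm ⇒ R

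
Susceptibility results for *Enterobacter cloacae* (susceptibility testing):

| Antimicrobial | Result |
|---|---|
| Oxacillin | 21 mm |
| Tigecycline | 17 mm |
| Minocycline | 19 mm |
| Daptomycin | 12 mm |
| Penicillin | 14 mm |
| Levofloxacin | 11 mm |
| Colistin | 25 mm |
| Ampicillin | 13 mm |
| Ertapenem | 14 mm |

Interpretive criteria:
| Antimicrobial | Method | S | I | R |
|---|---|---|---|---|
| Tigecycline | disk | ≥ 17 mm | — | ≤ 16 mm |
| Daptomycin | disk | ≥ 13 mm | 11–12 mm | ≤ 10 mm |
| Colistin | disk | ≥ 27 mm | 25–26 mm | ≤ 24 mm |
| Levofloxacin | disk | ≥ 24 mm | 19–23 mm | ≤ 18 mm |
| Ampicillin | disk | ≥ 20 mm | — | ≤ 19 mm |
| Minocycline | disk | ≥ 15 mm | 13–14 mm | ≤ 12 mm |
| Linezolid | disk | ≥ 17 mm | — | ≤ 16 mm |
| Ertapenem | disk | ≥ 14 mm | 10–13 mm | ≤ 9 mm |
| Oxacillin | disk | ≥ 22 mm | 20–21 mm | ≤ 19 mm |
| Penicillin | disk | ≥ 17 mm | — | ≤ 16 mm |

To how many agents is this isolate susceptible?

3

Oxacillin 21 mm: in 20–21 mm → I
Tigecycline (17 mm) ≥ 17 mm → Susceptible
Minocycline 19 mm: ≥ 15 mm — S
Daptomycin: 12 mm is in 11–12 mm ⇒ Intermediate
Penicillin: 14 mm is ≤ 16 mm ⇒ resistant
Levofloxacin 11 mm: ≤ 18 mm → Resistant
Colistin: 25 mm is in 25–26 mm — Intermediate
Ampicillin 13 mm: ≤ 19 mm → resistant
Ertapenem 14 mm: ≥ 14 mm — S
Susceptible: 3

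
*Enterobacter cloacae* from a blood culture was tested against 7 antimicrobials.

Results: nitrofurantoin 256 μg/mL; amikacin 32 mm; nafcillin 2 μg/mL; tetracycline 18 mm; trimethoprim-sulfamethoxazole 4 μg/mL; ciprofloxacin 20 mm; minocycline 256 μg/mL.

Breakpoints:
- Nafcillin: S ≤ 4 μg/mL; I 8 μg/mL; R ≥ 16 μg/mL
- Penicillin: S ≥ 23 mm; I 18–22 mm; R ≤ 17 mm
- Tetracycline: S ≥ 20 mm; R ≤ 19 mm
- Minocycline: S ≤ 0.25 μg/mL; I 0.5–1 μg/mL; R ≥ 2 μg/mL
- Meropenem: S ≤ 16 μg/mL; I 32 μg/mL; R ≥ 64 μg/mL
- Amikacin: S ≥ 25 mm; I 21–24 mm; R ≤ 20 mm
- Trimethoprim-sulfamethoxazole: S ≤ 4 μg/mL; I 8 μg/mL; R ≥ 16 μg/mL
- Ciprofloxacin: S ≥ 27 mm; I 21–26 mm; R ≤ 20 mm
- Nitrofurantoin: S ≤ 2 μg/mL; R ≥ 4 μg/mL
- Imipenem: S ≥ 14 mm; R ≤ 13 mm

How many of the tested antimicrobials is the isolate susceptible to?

3

Nitrofurantoin (256 μg/mL) ≥ 4 μg/mL → resistant
Amikacin 32 mm: ≥ 25 mm → Susceptible
Nafcillin 2 μg/mL: ≤ 4 μg/mL — Susceptible
Tetracycline (18 mm) ≤ 19 mm → R
Trimethoprim-sulfamethoxazole 4 μg/mL: ≤ 4 μg/mL → S
Ciprofloxacin (20 mm) ≤ 20 mm ⇒ Resistant
Minocycline: 256 μg/mL is ≥ 2 μg/mL — R
Susceptible: 3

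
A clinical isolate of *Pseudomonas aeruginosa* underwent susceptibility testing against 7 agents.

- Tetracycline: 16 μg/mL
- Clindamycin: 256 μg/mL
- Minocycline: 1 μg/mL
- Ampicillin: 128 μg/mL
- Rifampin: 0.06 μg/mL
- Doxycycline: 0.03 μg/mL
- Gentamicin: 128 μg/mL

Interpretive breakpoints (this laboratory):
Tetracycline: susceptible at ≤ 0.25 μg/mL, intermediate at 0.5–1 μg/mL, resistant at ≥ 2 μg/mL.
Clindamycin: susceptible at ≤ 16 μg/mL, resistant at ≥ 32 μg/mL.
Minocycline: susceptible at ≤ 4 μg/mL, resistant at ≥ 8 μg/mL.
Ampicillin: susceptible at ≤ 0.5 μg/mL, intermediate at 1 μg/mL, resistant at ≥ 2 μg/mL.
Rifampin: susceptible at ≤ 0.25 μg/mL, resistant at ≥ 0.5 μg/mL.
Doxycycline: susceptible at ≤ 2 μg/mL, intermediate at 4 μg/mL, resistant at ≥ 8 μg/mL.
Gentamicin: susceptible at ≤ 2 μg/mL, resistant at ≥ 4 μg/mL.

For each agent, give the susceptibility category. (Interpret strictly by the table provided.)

Tetracycline: 16 μg/mL is ≥ 2 μg/mL → Resistant
Clindamycin: 256 μg/mL is ≥ 32 μg/mL ⇒ R
Minocycline 1 μg/mL: ≤ 4 μg/mL → S
Ampicillin 128 μg/mL: ≥ 2 μg/mL → R
Rifampin: 0.06 μg/mL is ≤ 0.25 μg/mL — susceptible
Doxycycline 0.03 μg/mL: ≤ 2 μg/mL → susceptible
Gentamicin: 128 μg/mL is ≥ 4 μg/mL ⇒ resistant

R, R, S, R, S, S, R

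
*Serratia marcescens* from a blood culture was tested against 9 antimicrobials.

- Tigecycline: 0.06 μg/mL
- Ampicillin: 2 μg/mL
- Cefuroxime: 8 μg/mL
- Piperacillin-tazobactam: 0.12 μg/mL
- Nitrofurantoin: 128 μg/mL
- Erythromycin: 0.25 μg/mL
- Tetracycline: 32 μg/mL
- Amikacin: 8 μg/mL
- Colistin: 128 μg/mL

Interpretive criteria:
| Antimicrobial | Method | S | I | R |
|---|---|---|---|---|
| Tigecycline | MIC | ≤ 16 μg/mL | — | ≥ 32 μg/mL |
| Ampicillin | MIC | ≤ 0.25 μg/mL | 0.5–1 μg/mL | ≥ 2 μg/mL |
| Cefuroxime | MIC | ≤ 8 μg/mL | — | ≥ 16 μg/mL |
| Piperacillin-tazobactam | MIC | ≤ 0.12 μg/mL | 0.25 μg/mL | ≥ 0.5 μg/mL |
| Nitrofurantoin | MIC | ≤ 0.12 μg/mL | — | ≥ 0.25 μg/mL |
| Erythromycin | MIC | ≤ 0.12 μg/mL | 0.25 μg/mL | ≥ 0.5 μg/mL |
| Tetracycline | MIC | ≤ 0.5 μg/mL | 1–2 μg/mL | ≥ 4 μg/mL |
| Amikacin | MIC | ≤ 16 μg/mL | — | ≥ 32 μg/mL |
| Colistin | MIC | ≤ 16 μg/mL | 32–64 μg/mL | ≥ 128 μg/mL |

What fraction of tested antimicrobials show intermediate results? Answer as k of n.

Tigecycline: 0.06 μg/mL is ≤ 16 μg/mL — S
Ampicillin 2 μg/mL: ≥ 2 μg/mL — resistant
Cefuroxime 8 μg/mL: ≤ 8 μg/mL → S
Piperacillin-tazobactam 0.12 μg/mL: ≤ 0.12 μg/mL ⇒ Susceptible
Nitrofurantoin (128 μg/mL) ≥ 0.25 μg/mL — resistant
Erythromycin (0.25 μg/mL) = 0.25 μg/mL ⇒ I
Tetracycline: 32 μg/mL is ≥ 4 μg/mL → resistant
Amikacin (8 μg/mL) ≤ 16 μg/mL → S
Colistin: 128 μg/mL is ≥ 128 μg/mL → resistant
Intermediate: 1/9

1 of 9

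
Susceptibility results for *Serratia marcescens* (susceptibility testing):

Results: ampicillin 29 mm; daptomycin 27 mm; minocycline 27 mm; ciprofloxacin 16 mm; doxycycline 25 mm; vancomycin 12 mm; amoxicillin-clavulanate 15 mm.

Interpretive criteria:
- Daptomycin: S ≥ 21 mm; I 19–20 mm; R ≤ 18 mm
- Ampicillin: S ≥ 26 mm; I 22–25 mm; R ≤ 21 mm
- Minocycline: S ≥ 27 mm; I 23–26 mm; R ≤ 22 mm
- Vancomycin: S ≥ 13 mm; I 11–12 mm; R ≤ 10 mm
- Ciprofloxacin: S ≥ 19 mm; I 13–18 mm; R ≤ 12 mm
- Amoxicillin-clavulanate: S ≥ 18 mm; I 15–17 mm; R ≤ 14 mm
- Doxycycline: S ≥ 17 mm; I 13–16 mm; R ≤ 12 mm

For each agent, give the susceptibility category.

S, S, S, I, S, I, I

Ampicillin (29 mm) ≥ 26 mm — S
Daptomycin (27 mm) ≥ 21 mm ⇒ Susceptible
Minocycline: 27 mm is ≥ 27 mm — S
Ciprofloxacin (16 mm) in 13–18 mm — intermediate
Doxycycline (25 mm) ≥ 17 mm ⇒ Susceptible
Vancomycin 12 mm: in 11–12 mm ⇒ Intermediate
Amoxicillin-clavulanate (15 mm) in 15–17 mm → intermediate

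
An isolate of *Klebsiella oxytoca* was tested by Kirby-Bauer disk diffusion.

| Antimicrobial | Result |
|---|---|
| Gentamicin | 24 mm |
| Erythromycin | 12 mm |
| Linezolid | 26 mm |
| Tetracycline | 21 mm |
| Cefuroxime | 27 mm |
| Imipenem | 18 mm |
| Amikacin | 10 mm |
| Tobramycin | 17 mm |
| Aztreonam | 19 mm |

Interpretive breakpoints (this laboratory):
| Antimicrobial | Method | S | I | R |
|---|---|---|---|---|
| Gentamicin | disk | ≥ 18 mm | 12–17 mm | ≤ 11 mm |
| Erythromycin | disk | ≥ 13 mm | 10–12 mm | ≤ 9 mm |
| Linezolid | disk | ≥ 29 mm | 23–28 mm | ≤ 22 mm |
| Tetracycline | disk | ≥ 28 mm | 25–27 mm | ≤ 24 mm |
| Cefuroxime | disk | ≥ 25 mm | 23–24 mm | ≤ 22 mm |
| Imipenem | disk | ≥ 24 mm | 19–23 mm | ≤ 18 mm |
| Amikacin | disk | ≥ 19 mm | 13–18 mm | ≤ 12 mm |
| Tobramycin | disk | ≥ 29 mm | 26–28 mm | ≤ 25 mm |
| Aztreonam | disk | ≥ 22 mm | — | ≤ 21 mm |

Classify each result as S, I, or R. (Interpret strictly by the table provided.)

S, I, I, R, S, R, R, R, R

Gentamicin: 24 mm is ≥ 18 mm ⇒ Susceptible
Erythromycin 12 mm: in 10–12 mm → intermediate
Linezolid: 26 mm is in 23–28 mm ⇒ Intermediate
Tetracycline: 21 mm is ≤ 24 mm → resistant
Cefuroxime (27 mm) ≥ 25 mm — susceptible
Imipenem (18 mm) ≤ 18 mm — resistant
Amikacin: 10 mm is ≤ 12 mm ⇒ Resistant
Tobramycin: 17 mm is ≤ 25 mm ⇒ resistant
Aztreonam 19 mm: ≤ 21 mm — resistant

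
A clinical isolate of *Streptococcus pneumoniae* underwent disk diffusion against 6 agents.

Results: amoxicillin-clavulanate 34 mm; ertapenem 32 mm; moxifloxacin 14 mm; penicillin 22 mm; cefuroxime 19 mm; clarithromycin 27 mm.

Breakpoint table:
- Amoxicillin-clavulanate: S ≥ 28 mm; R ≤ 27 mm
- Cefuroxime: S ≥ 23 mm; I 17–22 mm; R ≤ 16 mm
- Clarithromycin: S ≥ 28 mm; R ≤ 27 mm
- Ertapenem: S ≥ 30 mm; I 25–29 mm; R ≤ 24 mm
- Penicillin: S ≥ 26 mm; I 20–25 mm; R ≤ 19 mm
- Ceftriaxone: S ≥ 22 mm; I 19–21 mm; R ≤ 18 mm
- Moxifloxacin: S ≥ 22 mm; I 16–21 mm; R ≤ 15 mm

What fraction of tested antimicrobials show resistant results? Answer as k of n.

2 of 6

Amoxicillin-clavulanate (34 mm) ≥ 28 mm ⇒ S
Ertapenem: 32 mm is ≥ 30 mm ⇒ S
Moxifloxacin 14 mm: ≤ 15 mm ⇒ R
Penicillin 22 mm: in 20–25 mm → Intermediate
Cefuroxime (19 mm) in 17–22 mm — I
Clarithromycin (27 mm) ≤ 27 mm ⇒ resistant
Resistant: 2/6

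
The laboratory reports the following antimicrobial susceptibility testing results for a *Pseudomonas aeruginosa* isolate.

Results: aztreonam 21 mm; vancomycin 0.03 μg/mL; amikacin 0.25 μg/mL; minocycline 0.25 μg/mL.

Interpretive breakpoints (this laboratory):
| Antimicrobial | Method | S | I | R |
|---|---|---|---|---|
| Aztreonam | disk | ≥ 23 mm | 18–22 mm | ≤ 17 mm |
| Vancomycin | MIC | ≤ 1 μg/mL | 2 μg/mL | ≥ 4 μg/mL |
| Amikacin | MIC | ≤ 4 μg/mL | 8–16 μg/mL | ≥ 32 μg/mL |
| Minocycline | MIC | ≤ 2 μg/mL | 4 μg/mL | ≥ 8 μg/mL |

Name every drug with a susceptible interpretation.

Aztreonam (21 mm) in 18–22 mm ⇒ intermediate
Vancomycin 0.03 μg/mL: ≤ 1 μg/mL ⇒ S
Amikacin (0.25 μg/mL) ≤ 4 μg/mL ⇒ S
Minocycline: 0.25 μg/mL is ≤ 2 μg/mL → Susceptible

vancomycin, amikacin, minocycline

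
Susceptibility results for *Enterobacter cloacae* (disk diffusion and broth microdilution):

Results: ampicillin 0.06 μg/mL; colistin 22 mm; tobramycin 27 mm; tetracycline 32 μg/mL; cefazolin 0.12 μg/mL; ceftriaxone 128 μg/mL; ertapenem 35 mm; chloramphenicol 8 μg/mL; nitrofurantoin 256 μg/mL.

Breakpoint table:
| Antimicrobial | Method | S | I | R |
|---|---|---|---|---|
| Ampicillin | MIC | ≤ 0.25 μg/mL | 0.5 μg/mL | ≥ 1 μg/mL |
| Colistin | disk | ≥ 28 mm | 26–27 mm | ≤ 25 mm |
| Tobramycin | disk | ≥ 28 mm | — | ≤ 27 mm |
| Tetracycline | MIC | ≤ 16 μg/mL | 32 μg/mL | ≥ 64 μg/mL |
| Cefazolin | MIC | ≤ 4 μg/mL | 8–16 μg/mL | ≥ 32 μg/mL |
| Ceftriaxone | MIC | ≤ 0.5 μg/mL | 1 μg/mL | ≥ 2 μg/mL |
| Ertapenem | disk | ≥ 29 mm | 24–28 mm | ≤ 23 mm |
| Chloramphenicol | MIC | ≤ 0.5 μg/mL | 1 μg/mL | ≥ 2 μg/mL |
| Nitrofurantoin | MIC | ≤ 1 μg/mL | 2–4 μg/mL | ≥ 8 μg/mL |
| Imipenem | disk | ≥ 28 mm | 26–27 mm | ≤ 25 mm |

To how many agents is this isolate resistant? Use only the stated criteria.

Ampicillin: 0.06 μg/mL is ≤ 0.25 μg/mL → Susceptible
Colistin: 22 mm is ≤ 25 mm ⇒ Resistant
Tobramycin (27 mm) ≤ 27 mm — Resistant
Tetracycline 32 μg/mL: = 32 μg/mL → I
Cefazolin 0.12 μg/mL: ≤ 4 μg/mL ⇒ susceptible
Ceftriaxone 128 μg/mL: ≥ 2 μg/mL — R
Ertapenem: 35 mm is ≥ 29 mm → S
Chloramphenicol: 8 μg/mL is ≥ 2 μg/mL → resistant
Nitrofurantoin (256 μg/mL) ≥ 8 μg/mL — R
Resistant: 5

5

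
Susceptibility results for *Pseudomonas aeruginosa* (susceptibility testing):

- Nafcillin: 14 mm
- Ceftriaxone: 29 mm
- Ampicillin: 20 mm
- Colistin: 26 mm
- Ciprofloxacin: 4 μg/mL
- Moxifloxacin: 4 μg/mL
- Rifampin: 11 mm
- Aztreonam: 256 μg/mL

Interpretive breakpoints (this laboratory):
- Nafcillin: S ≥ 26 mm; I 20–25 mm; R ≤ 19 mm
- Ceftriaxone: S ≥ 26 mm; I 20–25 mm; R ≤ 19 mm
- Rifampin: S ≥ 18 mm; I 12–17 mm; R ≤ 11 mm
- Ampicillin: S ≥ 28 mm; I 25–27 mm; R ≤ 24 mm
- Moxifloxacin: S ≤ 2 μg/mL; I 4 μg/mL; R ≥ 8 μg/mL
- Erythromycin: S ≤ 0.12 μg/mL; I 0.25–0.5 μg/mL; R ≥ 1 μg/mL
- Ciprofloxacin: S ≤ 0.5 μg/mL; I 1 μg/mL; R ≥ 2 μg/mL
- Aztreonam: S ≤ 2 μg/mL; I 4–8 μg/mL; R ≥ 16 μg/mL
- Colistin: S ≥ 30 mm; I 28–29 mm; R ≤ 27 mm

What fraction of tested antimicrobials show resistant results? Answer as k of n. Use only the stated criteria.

Nafcillin 14 mm: ≤ 19 mm → R
Ceftriaxone (29 mm) ≥ 26 mm — S
Ampicillin 20 mm: ≤ 24 mm — Resistant
Colistin 26 mm: ≤ 27 mm → R
Ciprofloxacin (4 μg/mL) ≥ 2 μg/mL ⇒ Resistant
Moxifloxacin (4 μg/mL) = 4 μg/mL — Intermediate
Rifampin 11 mm: ≤ 11 mm — R
Aztreonam (256 μg/mL) ≥ 16 μg/mL — Resistant
Resistant: 6/8

6 of 8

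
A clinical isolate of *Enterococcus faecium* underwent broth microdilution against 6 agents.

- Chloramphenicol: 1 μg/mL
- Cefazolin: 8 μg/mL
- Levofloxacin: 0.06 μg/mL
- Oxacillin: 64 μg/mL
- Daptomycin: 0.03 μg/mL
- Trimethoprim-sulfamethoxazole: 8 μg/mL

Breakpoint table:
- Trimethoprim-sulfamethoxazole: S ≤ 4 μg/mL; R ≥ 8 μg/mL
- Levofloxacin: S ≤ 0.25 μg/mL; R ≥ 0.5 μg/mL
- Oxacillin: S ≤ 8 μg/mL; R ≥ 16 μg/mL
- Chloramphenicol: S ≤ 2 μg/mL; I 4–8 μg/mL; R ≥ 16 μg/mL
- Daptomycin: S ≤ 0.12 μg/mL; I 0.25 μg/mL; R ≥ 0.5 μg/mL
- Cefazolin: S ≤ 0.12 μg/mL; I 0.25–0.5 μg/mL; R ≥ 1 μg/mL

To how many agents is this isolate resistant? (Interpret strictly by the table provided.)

Chloramphenicol 1 μg/mL: ≤ 2 μg/mL ⇒ S
Cefazolin 8 μg/mL: ≥ 1 μg/mL ⇒ resistant
Levofloxacin 0.06 μg/mL: ≤ 0.25 μg/mL → susceptible
Oxacillin (64 μg/mL) ≥ 16 μg/mL ⇒ R
Daptomycin: 0.03 μg/mL is ≤ 0.12 μg/mL → susceptible
Trimethoprim-sulfamethoxazole: 8 μg/mL is ≥ 8 μg/mL — R
Resistant: 3

3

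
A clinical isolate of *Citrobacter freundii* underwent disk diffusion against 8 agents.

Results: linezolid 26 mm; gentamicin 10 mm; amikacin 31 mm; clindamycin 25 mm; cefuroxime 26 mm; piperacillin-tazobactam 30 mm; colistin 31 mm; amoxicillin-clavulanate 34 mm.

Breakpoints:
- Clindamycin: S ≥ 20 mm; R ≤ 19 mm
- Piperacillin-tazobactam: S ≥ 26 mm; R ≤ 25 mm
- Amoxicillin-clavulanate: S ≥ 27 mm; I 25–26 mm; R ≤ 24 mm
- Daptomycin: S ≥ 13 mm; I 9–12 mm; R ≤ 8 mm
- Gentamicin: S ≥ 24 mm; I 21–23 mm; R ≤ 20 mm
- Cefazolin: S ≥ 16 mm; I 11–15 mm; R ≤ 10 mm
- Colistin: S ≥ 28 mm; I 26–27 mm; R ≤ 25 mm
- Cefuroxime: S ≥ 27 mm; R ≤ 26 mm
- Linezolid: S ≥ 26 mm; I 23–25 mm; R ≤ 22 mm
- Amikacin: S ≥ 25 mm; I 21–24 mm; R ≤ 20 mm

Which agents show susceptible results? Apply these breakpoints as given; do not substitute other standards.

Linezolid 26 mm: ≥ 26 mm → Susceptible
Gentamicin (10 mm) ≤ 20 mm ⇒ R
Amikacin 31 mm: ≥ 25 mm — S
Clindamycin: 25 mm is ≥ 20 mm — susceptible
Cefuroxime (26 mm) ≤ 26 mm ⇒ Resistant
Piperacillin-tazobactam (30 mm) ≥ 26 mm ⇒ Susceptible
Colistin: 31 mm is ≥ 28 mm — S
Amoxicillin-clavulanate (34 mm) ≥ 27 mm ⇒ Susceptible

linezolid, amikacin, clindamycin, piperacillin-tazobactam, colistin, amoxicillin-clavulanate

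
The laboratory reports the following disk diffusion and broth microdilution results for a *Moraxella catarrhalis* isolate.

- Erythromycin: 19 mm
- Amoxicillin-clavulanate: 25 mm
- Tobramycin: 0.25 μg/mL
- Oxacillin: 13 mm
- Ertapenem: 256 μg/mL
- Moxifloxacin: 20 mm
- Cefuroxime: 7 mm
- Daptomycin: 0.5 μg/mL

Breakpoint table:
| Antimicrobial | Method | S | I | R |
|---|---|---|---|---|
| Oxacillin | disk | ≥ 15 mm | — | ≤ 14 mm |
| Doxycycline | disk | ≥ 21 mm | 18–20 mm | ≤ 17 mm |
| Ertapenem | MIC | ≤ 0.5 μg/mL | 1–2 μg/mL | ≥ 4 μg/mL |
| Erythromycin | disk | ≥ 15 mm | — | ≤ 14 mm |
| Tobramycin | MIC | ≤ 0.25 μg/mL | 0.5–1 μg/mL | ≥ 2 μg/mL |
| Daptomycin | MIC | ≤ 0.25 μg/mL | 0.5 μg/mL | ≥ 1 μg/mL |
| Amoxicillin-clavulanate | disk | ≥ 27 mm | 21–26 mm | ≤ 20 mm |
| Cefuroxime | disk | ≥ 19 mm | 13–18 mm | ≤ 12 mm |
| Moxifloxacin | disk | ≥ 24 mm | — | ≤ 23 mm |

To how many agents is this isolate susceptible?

Erythromycin 19 mm: ≥ 15 mm ⇒ susceptible
Amoxicillin-clavulanate 25 mm: in 21–26 mm — intermediate
Tobramycin: 0.25 μg/mL is ≤ 0.25 μg/mL — susceptible
Oxacillin 13 mm: ≤ 14 mm ⇒ Resistant
Ertapenem (256 μg/mL) ≥ 4 μg/mL — R
Moxifloxacin 20 mm: ≤ 23 mm → Resistant
Cefuroxime (7 mm) ≤ 12 mm ⇒ R
Daptomycin: 0.5 μg/mL is = 0.5 μg/mL → I
Susceptible: 2

2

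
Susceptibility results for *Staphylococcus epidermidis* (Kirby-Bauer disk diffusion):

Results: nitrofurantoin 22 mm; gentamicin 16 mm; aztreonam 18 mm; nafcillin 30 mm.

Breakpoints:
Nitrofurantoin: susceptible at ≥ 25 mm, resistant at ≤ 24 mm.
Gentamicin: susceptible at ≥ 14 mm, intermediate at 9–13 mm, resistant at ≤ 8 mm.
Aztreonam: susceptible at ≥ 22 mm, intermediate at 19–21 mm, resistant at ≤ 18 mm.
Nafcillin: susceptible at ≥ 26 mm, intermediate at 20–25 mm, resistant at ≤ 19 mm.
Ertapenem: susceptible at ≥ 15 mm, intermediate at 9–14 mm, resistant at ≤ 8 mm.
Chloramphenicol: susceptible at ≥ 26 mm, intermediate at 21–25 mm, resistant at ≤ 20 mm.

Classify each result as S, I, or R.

R, S, R, S

Nitrofurantoin 22 mm: ≤ 24 mm — R
Gentamicin 16 mm: ≥ 14 mm → Susceptible
Aztreonam (18 mm) ≤ 18 mm → R
Nafcillin (30 mm) ≥ 26 mm — susceptible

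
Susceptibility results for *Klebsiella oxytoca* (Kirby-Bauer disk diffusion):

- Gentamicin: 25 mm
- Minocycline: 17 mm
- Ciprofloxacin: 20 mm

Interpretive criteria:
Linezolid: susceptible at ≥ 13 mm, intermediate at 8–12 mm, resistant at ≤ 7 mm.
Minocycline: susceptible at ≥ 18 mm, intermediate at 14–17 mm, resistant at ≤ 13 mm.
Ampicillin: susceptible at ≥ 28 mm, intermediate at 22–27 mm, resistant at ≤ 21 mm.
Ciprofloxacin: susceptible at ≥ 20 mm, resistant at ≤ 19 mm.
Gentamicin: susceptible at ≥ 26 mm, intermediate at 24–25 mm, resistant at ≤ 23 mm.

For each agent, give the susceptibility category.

Gentamicin 25 mm: in 24–25 mm → Intermediate
Minocycline (17 mm) in 14–17 mm ⇒ intermediate
Ciprofloxacin 20 mm: ≥ 20 mm ⇒ Susceptible

I, I, S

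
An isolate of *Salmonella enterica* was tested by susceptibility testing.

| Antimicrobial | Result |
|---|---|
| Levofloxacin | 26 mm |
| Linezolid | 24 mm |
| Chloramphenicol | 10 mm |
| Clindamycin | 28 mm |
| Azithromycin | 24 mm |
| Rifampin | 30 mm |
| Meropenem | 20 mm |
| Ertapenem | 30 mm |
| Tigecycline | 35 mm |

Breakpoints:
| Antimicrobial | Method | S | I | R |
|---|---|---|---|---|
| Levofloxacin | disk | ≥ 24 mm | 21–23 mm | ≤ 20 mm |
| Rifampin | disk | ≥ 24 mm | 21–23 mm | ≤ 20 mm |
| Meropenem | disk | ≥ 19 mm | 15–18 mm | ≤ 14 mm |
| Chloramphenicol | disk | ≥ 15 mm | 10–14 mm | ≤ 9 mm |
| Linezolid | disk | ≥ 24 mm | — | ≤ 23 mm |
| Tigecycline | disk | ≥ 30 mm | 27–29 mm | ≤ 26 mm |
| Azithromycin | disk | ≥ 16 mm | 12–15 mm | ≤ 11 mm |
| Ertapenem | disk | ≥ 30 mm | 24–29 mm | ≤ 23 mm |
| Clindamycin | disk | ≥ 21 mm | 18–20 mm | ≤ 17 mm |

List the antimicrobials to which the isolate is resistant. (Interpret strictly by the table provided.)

none

Levofloxacin (26 mm) ≥ 24 mm — susceptible
Linezolid 24 mm: ≥ 24 mm — S
Chloramphenicol (10 mm) in 10–14 mm — intermediate
Clindamycin: 28 mm is ≥ 21 mm — susceptible
Azithromycin (24 mm) ≥ 16 mm ⇒ S
Rifampin 30 mm: ≥ 24 mm — susceptible
Meropenem 20 mm: ≥ 19 mm ⇒ susceptible
Ertapenem (30 mm) ≥ 30 mm — Susceptible
Tigecycline (35 mm) ≥ 30 mm — S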